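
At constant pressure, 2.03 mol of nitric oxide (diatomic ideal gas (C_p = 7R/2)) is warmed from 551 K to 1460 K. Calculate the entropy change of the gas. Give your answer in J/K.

At constant pressure, ΔS = nC_p ln(T₂/T₁) with C_p = 7R/2 = 29.1 J mol⁻¹ K⁻¹.
ΔS = 2.03 × 29.1 × ln(1460/551) = 57.6 J/K.

ΔS = 57.6 J/K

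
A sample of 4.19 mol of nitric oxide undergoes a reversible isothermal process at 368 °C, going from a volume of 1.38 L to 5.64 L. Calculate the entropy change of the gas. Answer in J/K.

For an isothermal ideal gas ΔS_gas = nR ln(V₂/V₁) = 4.19 × 8.314 × ln(5.64/1.38) = 49 J/K.

ΔS_gas = 49 J/K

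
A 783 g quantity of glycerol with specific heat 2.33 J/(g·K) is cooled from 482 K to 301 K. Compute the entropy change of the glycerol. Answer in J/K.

ΔS = ∫dQ_rev/T = m c ln(T₂/T₁) = 783 × 2.33 × ln(301/482) = -859 J/K.

ΔS = -859 J/K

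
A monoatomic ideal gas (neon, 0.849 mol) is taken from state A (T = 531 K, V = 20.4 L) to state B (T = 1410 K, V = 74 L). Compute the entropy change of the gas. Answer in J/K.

Entropy is a state function: ΔS = nC_V ln(T₂/T₁) + nR ln(V₂/V₁), with C_V = 3R/2 = 12.47 J mol⁻¹ K⁻¹ for a monoatomic ideal gas.
ΔS = 0.849 × [12.47 × ln(1410/531) + 8.314 × ln(74/20.4)] = 19.4 J/K.

ΔS = 19.4 J/K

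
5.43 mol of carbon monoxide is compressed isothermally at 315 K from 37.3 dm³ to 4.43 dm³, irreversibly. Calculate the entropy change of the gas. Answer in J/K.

Entropy is a state function, so ΔS_gas depends only on the end states.
For an isothermal ideal gas ΔS_gas = nR ln(V₂/V₁) = 5.43 × 8.314 × ln(4.43/37.3) = -96.2 J/K.

ΔS_gas = -96.2 J/K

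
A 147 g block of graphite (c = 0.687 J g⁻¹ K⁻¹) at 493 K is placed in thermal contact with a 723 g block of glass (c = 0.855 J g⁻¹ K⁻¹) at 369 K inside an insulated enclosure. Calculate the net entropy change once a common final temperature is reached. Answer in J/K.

Energy balance: T_f = (m₁c₁T₁ + m₂c₂T₂)/(m₁c₁ + m₂c₂) = 386.41 K.
ΔS₁ = m₁c₁ ln(T_f/T₁) = 100.989 × ln(386.41/493) = -24.6 J/K.
ΔS₂ = m₂c₂ ln(T_f/T₂) = 618.165 × ln(386.41/369) = 28.5 J/K.
ΔS_total = -24.6 + 28.5 = 3.9 J/K.

ΔS_total = 3.9 J/K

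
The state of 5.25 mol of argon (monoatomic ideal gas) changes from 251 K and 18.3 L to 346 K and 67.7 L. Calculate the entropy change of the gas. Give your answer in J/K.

ΔS = 78.1 J/K

Entropy is a state function: ΔS = nC_V ln(T₂/T₁) + nR ln(V₂/V₁), with C_V = 3R/2 = 12.47 J mol⁻¹ K⁻¹ for a monoatomic ideal gas.
ΔS = 5.25 × [12.47 × ln(346/251) + 8.314 × ln(67.7/18.3)] = 78.1 J/K.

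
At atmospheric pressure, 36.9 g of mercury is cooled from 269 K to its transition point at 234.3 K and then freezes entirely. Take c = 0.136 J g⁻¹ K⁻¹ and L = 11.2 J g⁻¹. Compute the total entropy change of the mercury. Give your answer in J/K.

Cooling step: ΔS₁ = m c ln(T_tr/T_i) = 36.9 × 0.136 × ln(234.3/269) = -0.6931 J/K.
Phase change: ΔS₂ = −mL/T_tr = −36.9 × 11.2 / 234.3 = -1.764 J/K.
ΔS_total = (-0.6931) + (-1.764) = -2.46 J/K.

ΔS = -2.46 J/K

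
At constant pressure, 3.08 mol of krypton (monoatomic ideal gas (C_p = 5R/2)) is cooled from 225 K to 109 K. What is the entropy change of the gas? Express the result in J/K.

ΔS = -46.4 J/K

At constant pressure, ΔS = nC_p ln(T₂/T₁) with C_p = 5R/2 = 20.79 J mol⁻¹ K⁻¹.
ΔS = 3.08 × 20.79 × ln(109/225) = -46.4 J/K.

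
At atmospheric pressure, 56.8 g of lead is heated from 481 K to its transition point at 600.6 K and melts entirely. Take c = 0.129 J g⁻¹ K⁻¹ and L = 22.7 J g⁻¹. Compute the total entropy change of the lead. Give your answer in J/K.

Warming step: ΔS₁ = m c ln(T_tr/T_i) = 56.8 × 0.129 × ln(600.6/481) = 1.627 J/K.
Phase change: ΔS₂ = +mL/T_tr = 56.8 × 22.7 / 600.6 = 2.147 J/K.
ΔS_total = (1.627) + (2.147) = 3.77 J/K.

ΔS = 3.77 J/K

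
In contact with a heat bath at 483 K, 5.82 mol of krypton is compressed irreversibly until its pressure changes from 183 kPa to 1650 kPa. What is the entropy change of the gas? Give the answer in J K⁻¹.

Entropy is a state function, so ΔS_gas depends only on the end states.
For an isothermal ideal gas ΔS_gas = nR ln(P₁/P₂) = 5.82 × 8.314 × ln(183/1650) = -106 J/K.

ΔS_gas = -106 J/K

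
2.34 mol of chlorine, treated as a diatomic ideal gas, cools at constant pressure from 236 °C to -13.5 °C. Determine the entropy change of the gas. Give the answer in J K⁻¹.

In kelvin: T₁ = 509.15 K, T₂ = 259.65 K. At constant pressure, ΔS = nC_p ln(T₂/T₁) with C_p = 7R/2 = 29.1 J mol⁻¹ K⁻¹.
ΔS = 2.34 × 29.1 × ln(259.65/509.15) = -45.9 J/K.

ΔS = -45.9 J/K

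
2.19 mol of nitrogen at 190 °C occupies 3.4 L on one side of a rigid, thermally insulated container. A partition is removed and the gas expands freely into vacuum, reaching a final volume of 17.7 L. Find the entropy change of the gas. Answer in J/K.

For an ideal gas in free expansion Q = 0 and W = 0, so T is unchanged.
Entropy is a state function; using a reversible isothermal path, ΔS_gas = nR ln(V₂/V₁) = 2.19 × 8.314 × ln(17.7/3.4) = 30 J/K.

ΔS_gas = 30 J/K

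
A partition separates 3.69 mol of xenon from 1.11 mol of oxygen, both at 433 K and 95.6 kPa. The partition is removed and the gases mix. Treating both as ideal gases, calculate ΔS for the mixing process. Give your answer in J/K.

Mole fractions: x_A = 3.69/4.8 = 0.769, x_B = 0.231.
ΔS_mix = −R(n_A ln x_A + n_B ln x_B) = −8.314 × (3.69 ln 0.769 + 1.11 ln 0.231) = 21.6 J/K.

ΔS_mix = 21.6 J/K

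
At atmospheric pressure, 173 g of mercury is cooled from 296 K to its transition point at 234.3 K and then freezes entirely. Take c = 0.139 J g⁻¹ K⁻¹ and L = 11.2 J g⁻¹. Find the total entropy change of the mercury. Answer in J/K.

Cooling step: ΔS₁ = m c ln(T_tr/T_i) = 173 × 0.139 × ln(234.3/296) = -5.621 J/K.
Phase change: ΔS₂ = −mL/T_tr = −173 × 11.2 / 234.3 = -8.27 J/K.
ΔS_total = (-5.621) + (-8.27) = -13.9 J/K.

ΔS = -13.9 J/K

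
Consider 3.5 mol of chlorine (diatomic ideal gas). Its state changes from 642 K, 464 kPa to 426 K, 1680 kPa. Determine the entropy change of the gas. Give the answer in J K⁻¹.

ΔS = nC_p ln(T₂/T₁) − nR ln(P₂/P₁), with C_p = 7R/2 = 29.1 J mol⁻¹ K⁻¹ for a diatomic ideal gas.
ΔS = 3.5 × [29.1 × ln(426/642) − 8.314 × ln(1680/464)] = -79.2 J/K.

ΔS = -79.2 J/K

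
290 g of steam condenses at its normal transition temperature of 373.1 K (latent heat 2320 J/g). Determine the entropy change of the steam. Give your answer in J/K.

ΔS = -1800 J/K

Heat released by the substance: Q = −mL = −290 × 2320 = −672800 J.
At constant T, ΔS = Q_rev/T = −672800 / 373.1 = -1800 J/K.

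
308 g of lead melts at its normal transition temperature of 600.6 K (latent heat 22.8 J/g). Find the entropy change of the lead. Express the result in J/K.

ΔS = 11.7 J/K

Heat absorbed by the substance: Q = mL = 308 × 22.8 = 7022.4 J.
At constant T, ΔS = Q_rev/T = 7022.4 / 600.6 = 11.7 J/K.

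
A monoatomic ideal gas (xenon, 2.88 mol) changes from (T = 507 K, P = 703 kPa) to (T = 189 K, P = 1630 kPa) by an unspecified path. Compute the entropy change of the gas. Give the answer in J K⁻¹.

ΔS = nC_p ln(T₂/T₁) − nR ln(P₂/P₁), with C_p = 5R/2 = 20.79 J mol⁻¹ K⁻¹ for a monoatomic ideal gas.
ΔS = 2.88 × [20.79 × ln(189/507) − 8.314 × ln(1630/703)] = -79.2 J/K.

ΔS = -79.2 J/K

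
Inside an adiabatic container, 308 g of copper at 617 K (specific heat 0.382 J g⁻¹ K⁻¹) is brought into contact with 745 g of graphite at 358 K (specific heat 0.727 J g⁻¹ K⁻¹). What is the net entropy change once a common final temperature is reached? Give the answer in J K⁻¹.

Energy balance: T_f = (m₁c₁T₁ + m₂c₂T₂)/(m₁c₁ + m₂c₂) = 404.22 K.
ΔS₁ = m₁c₁ ln(T_f/T₁) = 117.656 × ln(404.22/617) = -49.76 J/K.
ΔS₂ = m₂c₂ ln(T_f/T₂) = 541.615 × ln(404.22/358) = 65.77 J/K.
ΔS_total = -49.76 + 65.77 = 16 J/K.

ΔS_total = 16 J/K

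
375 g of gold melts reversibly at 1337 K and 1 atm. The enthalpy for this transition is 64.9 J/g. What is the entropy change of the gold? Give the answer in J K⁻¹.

Heat absorbed by the substance: Q = mL = 375 × 64.9 = 24337.5 J.
At constant T, ΔS = Q_rev/T = 24337.5 / 1337 = 18.2 J/K.

ΔS = 18.2 J/K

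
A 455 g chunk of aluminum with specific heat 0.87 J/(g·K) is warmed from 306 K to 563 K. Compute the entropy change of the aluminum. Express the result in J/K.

ΔS = ∫dQ_rev/T = m c ln(T₂/T₁) = 455 × 0.87 × ln(563/306) = 241 J/K.

ΔS = 241 J/K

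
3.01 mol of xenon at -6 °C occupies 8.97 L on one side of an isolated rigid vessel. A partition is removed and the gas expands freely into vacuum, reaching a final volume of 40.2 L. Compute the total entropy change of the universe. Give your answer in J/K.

No heat is exchanged and no work is done, so the ideal-gas temperature stays constant.
Entropy is a state function; using a reversible isothermal path, ΔS_gas = nR ln(V₂/V₁) = 3.01 × 8.314 × ln(40.2/8.97) = 37.5 J/K.
The insulated surroundings exchange no heat, so ΔS_surr = 0 and ΔS_universe = ΔS_gas.

ΔS_universe = 37.5 J/K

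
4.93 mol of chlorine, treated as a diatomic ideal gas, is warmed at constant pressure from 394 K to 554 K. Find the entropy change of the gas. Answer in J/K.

ΔS = 48.9 J/K

At constant pressure, ΔS = nC_p ln(T₂/T₁) with C_p = 7R/2 = 29.1 J mol⁻¹ K⁻¹.
ΔS = 4.93 × 29.1 × ln(554/394) = 48.9 J/K.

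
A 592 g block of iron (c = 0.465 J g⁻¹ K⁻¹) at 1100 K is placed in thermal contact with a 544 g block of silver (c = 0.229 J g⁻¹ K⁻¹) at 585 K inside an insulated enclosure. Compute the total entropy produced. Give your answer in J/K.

Energy balance: T_f = (m₁c₁T₁ + m₂c₂T₂)/(m₁c₁ + m₂c₂) = 939.55 K.
ΔS₁ = m₁c₁ ln(T_f/T₁) = 275.28 × ln(939.55/1100) = -43.4 J/K.
ΔS₂ = m₂c₂ ln(T_f/T₂) = 124.576 × ln(939.55/585) = 59.02 J/K.
ΔS_total = -43.4 + 59.02 = 15.6 J/K.

ΔS_total = 15.6 J/K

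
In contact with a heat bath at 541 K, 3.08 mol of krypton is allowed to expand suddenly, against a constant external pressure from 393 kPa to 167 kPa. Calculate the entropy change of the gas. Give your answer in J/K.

ΔS_gas = 21.9 J/K

Entropy is a state function, so ΔS_gas depends only on the end states.
For an isothermal ideal gas ΔS_gas = nR ln(P₁/P₂) = 3.08 × 8.314 × ln(393/167) = 21.9 J/K.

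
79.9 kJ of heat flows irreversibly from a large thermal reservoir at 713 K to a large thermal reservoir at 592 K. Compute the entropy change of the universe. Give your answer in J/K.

ΔS_total = 22.9 J/K

ΔS_hot = −Q/T_H = −79900/713 = -112.1 J/K and ΔS_cold = +Q/T_C = 79900/592 = 135 J/K.
ΔS_total = -112.1 + 135 = 22.9 J/K, positive as the second law requires.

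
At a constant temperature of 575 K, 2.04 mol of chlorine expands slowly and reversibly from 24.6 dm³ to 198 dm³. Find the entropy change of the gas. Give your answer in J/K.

ΔS_gas = 35.4 J/K

For an isothermal ideal gas ΔS_gas = nR ln(V₂/V₁) = 2.04 × 8.314 × ln(198/24.6) = 35.4 J/K.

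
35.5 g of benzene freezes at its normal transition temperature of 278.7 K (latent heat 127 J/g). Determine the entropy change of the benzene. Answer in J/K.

ΔS = -16.2 J/K

Heat released by the substance: Q = −mL = −35.5 × 127 = −4508.5 J.
At constant T, ΔS = Q_rev/T = −4508.5 / 278.7 = -16.2 J/K.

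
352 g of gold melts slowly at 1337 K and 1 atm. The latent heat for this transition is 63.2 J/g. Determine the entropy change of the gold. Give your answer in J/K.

Heat absorbed by the substance: Q = mL = 352 × 63.2 = 22246.4 J.
At constant T, ΔS = Q_rev/T = 22246.4 / 1337 = 16.6 J/K.

ΔS = 16.6 J/K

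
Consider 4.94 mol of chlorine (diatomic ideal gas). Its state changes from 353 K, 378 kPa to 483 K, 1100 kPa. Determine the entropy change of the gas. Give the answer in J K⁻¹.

ΔS = 1.2 J/K

ΔS = nC_p ln(T₂/T₁) − nR ln(P₂/P₁), with C_p = 7R/2 = 29.1 J mol⁻¹ K⁻¹ for a diatomic ideal gas.
ΔS = 4.94 × [29.1 × ln(483/353) − 8.314 × ln(1100/378)] = 1.2 J/K.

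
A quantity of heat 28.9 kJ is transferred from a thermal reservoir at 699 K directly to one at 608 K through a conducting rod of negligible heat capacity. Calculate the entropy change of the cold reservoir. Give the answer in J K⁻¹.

The cold reservoir gains heat Q, so ΔS_cold = +Q/T_C = 28900/608 = 47.5 J/K.

ΔS_cold = 47.5 J/K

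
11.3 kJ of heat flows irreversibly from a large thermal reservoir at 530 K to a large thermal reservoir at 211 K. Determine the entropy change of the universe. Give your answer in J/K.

ΔS_hot = −Q/T_H = −11300/530 = -21.32 J/K and ΔS_cold = +Q/T_C = 11300/211 = 53.55 J/K.
ΔS_total = -21.32 + 53.55 = 32.2 J/K, positive as the second law requires.

ΔS_total = 32.2 J/K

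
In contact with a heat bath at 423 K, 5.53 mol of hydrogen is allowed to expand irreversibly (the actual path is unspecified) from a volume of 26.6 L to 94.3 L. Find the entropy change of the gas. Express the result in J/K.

Entropy is a state function, so ΔS_gas depends only on the end states.
For an isothermal ideal gas ΔS_gas = nR ln(V₂/V₁) = 5.53 × 8.314 × ln(94.3/26.6) = 58.2 J/K.

ΔS_gas = 58.2 J/K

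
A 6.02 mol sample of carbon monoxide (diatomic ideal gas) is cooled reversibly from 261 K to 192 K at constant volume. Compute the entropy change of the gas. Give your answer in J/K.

ΔS = -38.4 J/K

At constant volume, ΔS = nC_V ln(T₂/T₁) with C_V = 5R/2 = 20.79 J mol⁻¹ K⁻¹.
ΔS = 6.02 × 20.79 × ln(192/261) = -38.4 J/K.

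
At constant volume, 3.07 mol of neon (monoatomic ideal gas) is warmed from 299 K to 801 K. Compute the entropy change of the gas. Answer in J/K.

At constant volume, ΔS = nC_V ln(T₂/T₁) with C_V = 3R/2 = 12.47 J mol⁻¹ K⁻¹.
ΔS = 3.07 × 12.47 × ln(801/299) = 37.7 J/K.

ΔS = 37.7 J/K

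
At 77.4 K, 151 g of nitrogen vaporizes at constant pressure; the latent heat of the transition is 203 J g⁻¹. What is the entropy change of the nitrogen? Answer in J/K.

ΔS = 396 J/K

Heat absorbed by the substance: Q = mL = 151 × 203 = 30653 J.
At constant T, ΔS = Q_rev/T = 30653 / 77.4 = 396 J/K.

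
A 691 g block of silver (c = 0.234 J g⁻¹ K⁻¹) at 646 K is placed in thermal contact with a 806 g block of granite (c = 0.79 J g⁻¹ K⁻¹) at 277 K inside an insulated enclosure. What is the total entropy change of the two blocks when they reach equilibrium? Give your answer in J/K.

ΔS_total = 53.8 J/K

Energy balance: T_f = (m₁c₁T₁ + m₂c₂T₂)/(m₁c₁ + m₂c₂) = 351.73 K.
ΔS₁ = m₁c₁ ln(T_f/T₁) = 161.694 × ln(351.73/646) = -98.3 J/K.
ΔS₂ = m₂c₂ ln(T_f/T₂) = 636.74 × ln(351.73/277) = 152.1 J/K.
ΔS_total = -98.3 + 152.1 = 53.8 J/K.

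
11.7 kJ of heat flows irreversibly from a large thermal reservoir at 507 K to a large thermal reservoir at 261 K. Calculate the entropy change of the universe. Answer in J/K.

ΔS_total = 21.8 J/K

ΔS_hot = −Q/T_H = −11700/507 = -23.08 J/K and ΔS_cold = +Q/T_C = 11700/261 = 44.83 J/K.
ΔS_total = -23.08 + 44.83 = 21.8 J/K, positive as the second law requires.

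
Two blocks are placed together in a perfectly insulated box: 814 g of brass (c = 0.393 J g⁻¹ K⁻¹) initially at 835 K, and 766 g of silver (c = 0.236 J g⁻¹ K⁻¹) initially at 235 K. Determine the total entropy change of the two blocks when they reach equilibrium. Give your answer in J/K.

Energy balance: T_f = (m₁c₁T₁ + m₂c₂T₂)/(m₁c₁ + m₂c₂) = 618.36 K.
ΔS₁ = m₁c₁ ln(T_f/T₁) = 319.902 × ln(618.36/835) = -96.08 J/K.
ΔS₂ = m₂c₂ ln(T_f/T₂) = 180.776 × ln(618.36/235) = 174.9 J/K.
ΔS_total = -96.08 + 174.9 = 78.8 J/K.

ΔS_total = 78.8 J/K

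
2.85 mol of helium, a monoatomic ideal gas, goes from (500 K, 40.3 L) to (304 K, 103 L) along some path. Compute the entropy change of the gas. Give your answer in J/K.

ΔS = 4.55 J/K

Entropy is a state function: ΔS = nC_V ln(T₂/T₁) + nR ln(V₂/V₁), with C_V = 3R/2 = 12.47 J mol⁻¹ K⁻¹ for a monoatomic ideal gas.
ΔS = 2.85 × [12.47 × ln(304/500) + 8.314 × ln(103/40.3)] = 4.55 J/K.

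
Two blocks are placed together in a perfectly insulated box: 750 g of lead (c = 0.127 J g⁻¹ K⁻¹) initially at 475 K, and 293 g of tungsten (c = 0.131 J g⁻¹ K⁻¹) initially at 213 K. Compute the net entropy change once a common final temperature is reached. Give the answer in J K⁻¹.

Energy balance: T_f = (m₁c₁T₁ + m₂c₂T₂)/(m₁c₁ + m₂c₂) = 399.75 K.
ΔS₁ = m₁c₁ ln(T_f/T₁) = 95.25 × ln(399.75/475) = -16.43 J/K.
ΔS₂ = m₂c₂ ln(T_f/T₂) = 38.383 × ln(399.75/213) = 24.16 J/K.
ΔS_total = -16.43 + 24.16 = 7.73 J/K.

ΔS_total = 7.73 J/K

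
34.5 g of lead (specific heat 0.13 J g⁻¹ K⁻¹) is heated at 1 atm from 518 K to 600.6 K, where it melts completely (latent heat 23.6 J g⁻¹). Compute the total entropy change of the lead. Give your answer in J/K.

ΔS = 2.02 J/K

Warming step: ΔS₁ = m c ln(T_tr/T_i) = 34.5 × 0.13 × ln(600.6/518) = 0.6636 J/K.
Phase change: ΔS₂ = +mL/T_tr = 34.5 × 23.6 / 600.6 = 1.356 J/K.
ΔS_total = (0.6636) + (1.356) = 2.02 J/K.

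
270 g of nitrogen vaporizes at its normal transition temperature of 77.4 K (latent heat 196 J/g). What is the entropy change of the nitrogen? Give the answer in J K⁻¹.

ΔS = 684 J/K

Heat absorbed by the substance: Q = mL = 270 × 196 = 52920 J.
At constant T, ΔS = Q_rev/T = 52920 / 77.4 = 684 J/K.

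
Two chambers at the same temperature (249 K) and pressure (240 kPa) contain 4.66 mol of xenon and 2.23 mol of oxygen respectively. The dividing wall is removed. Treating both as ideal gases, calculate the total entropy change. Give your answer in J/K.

Mole fractions: x_A = 4.66/6.89 = 0.676, x_B = 0.324.
ΔS_mix = −R(n_A ln x_A + n_B ln x_B) = −8.314 × (4.66 ln 0.676 + 2.23 ln 0.324) = 36.1 J/K.

ΔS_mix = 36.1 J/K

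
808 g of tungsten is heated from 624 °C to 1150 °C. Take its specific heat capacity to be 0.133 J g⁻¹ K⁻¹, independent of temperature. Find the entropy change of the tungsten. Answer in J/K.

In kelvin: T₁ = 897.15 K, T₂ = 1423.15 K. ΔS = ∫dQ_rev/T = m c ln(T₂/T₁) = 808 × 0.133 × ln(1423.15/897.15) = 49.6 J/K.

ΔS = 49.6 J/K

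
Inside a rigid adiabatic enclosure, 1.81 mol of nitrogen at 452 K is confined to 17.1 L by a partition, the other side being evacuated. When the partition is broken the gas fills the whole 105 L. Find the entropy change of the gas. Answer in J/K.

ΔS_gas = 27.3 J/K

No heat is exchanged and no work is done, so the ideal-gas temperature stays constant.
Entropy is a state function; using a reversible isothermal path, ΔS_gas = nR ln(V₂/V₁) = 1.81 × 8.314 × ln(105/17.1) = 27.3 J/K.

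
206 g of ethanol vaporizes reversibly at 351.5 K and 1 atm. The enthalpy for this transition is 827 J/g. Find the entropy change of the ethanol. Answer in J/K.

ΔS = 485 J/K

Heat absorbed by the substance: Q = mL = 206 × 827 = 170362 J.
At constant T, ΔS = Q_rev/T = 170362 / 351.5 = 485 J/K.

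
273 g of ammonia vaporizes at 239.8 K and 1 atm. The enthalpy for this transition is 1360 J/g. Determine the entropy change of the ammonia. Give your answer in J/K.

Heat absorbed by the substance: Q = mL = 273 × 1360 = 371280 J.
At constant T, ΔS = Q_rev/T = 371280 / 239.8 = 1550 J/K.

ΔS = 1550 J/K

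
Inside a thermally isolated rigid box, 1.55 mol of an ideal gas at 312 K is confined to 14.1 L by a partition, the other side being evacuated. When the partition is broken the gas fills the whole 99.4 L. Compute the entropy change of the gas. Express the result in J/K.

No heat is exchanged and no work is done, so the ideal-gas temperature stays constant.
Entropy is a state function; using a reversible isothermal path, ΔS_gas = nR ln(V₂/V₁) = 1.55 × 8.314 × ln(99.4/14.1) = 25.2 J/K.

ΔS_gas = 25.2 J/K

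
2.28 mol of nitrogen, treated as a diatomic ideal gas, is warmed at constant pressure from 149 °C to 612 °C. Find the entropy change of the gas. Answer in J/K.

ΔS = 49.1 J/K

In kelvin: T₁ = 422.15 K, T₂ = 885.15 K. At constant pressure, ΔS = nC_p ln(T₂/T₁) with C_p = 7R/2 = 29.1 J mol⁻¹ K⁻¹.
ΔS = 2.28 × 29.1 × ln(885.15/422.15) = 49.1 J/K.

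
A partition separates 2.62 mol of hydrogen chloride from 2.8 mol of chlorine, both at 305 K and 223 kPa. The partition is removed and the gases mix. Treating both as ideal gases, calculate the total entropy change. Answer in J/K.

Mole fractions: x_A = 2.62/5.42 = 0.483, x_B = 0.517.
ΔS_mix = −R(n_A ln x_A + n_B ln x_B) = −8.314 × (2.62 ln 0.483 + 2.8 ln 0.517) = 31.2 J/K.

ΔS_mix = 31.2 J/K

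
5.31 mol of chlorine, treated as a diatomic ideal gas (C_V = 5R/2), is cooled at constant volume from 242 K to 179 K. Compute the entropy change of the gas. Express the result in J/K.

At constant volume, ΔS = nC_V ln(T₂/T₁) with C_V = 5R/2 = 20.79 J mol⁻¹ K⁻¹.
ΔS = 5.31 × 20.79 × ln(179/242) = -33.3 J/K.

ΔS = -33.3 J/K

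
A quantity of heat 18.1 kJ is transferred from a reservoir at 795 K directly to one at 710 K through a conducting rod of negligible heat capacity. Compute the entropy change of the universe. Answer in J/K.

ΔS_total = 2.73 J/K

ΔS_hot = −Q/T_H = −18100/795 = -22.767 J/K and ΔS_cold = +Q/T_C = 18100/710 = 25.493 J/K.
ΔS_total = -22.767 + 25.493 = 2.73 J/K, positive as the second law requires.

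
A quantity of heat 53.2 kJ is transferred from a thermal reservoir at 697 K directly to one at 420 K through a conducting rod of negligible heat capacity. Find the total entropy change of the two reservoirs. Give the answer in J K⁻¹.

ΔS_total = 50.3 J/K

ΔS_hot = −Q/T_H = −53200/697 = -76.327 J/K and ΔS_cold = +Q/T_C = 53200/420 = 126.67 J/K.
ΔS_total = -76.327 + 126.67 = 50.3 J/K, positive as the second law requires.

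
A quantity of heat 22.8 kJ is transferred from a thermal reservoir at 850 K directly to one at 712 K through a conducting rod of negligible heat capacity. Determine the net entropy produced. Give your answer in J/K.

ΔS_hot = −Q/T_H = −22800/850 = -26.82 J/K and ΔS_cold = +Q/T_C = 22800/712 = 32.02 J/K.
ΔS_total = -26.82 + 32.02 = 5.2 J/K, positive as the second law requires.

ΔS_total = 5.2 J/K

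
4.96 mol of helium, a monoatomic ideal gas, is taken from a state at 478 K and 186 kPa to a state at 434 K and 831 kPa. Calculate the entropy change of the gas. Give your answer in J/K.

ΔS = -71.7 J/K

ΔS = nC_p ln(T₂/T₁) − nR ln(P₂/P₁), with C_p = 5R/2 = 20.79 J mol⁻¹ K⁻¹ for a monoatomic ideal gas.
ΔS = 4.96 × [20.79 × ln(434/478) − 8.314 × ln(831/186)] = -71.7 J/K.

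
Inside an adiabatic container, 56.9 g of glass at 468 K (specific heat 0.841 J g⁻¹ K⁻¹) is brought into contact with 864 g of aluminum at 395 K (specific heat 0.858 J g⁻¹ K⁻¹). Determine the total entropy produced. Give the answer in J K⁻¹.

ΔS_total = 0.679 J/K

Energy balance: T_f = (m₁c₁T₁ + m₂c₂T₂)/(m₁c₁ + m₂c₂) = 399.43 K.
ΔS₁ = m₁c₁ ln(T_f/T₁) = 47.8529 × ln(399.43/468) = -7.582 J/K.
ΔS₂ = m₂c₂ ln(T_f/T₂) = 741.312 × ln(399.43/395) = 8.261 J/K.
ΔS_total = -7.582 + 8.261 = 0.679 J/K.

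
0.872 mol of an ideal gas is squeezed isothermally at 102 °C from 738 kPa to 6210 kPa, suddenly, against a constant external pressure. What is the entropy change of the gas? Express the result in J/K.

ΔS_gas = -15.4 J/K

Entropy is a state function, so ΔS_gas depends only on the end states.
For an isothermal ideal gas ΔS_gas = nR ln(P₁/P₂) = 0.872 × 8.314 × ln(738/6210) = -15.4 J/K.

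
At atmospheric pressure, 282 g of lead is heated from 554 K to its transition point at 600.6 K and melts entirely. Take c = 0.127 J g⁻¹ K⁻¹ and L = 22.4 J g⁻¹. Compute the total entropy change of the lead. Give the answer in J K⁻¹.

ΔS = 13.4 J/K

Warming step: ΔS₁ = m c ln(T_tr/T_i) = 282 × 0.127 × ln(600.6/554) = 2.892 J/K.
Phase change: ΔS₂ = +mL/T_tr = 282 × 22.4 / 600.6 = 10.52 J/K.
ΔS_total = (2.892) + (10.52) = 13.4 J/K.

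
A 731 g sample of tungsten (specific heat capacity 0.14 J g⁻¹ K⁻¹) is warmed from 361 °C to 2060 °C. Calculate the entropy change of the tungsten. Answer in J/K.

ΔS = 133 J/K

In kelvin: T₁ = 634.15 K, T₂ = 2333.15 K. ΔS = ∫dQ_rev/T = m c ln(T₂/T₁) = 731 × 0.14 × ln(2333.15/634.15) = 133 J/K.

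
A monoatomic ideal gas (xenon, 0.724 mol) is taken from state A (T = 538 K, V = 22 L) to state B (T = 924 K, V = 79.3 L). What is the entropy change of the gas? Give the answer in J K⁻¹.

ΔS = 12.6 J/K

Entropy is a state function: ΔS = nC_V ln(T₂/T₁) + nR ln(V₂/V₁), with C_V = 3R/2 = 12.47 J mol⁻¹ K⁻¹ for a monoatomic ideal gas.
ΔS = 0.724 × [12.47 × ln(924/538) + 8.314 × ln(79.3/22)] = 12.6 J/K.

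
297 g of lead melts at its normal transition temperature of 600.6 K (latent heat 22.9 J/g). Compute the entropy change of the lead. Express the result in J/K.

ΔS = 11.3 J/K

Heat absorbed by the substance: Q = mL = 297 × 22.9 = 6801.3 J.
At constant T, ΔS = Q_rev/T = 6801.3 / 600.6 = 11.3 J/K.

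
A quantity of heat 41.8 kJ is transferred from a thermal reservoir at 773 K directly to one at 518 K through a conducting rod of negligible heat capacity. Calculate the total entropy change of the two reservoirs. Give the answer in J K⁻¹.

ΔS_total = 26.6 J/K

ΔS_hot = −Q/T_H = −41800/773 = -54.08 J/K and ΔS_cold = +Q/T_C = 41800/518 = 80.69 J/K.
ΔS_total = -54.08 + 80.69 = 26.6 J/K, positive as the second law requires.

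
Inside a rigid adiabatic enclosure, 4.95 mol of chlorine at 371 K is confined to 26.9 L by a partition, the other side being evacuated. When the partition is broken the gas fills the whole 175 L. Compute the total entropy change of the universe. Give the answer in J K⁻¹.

ΔS_universe = 77.1 J/K

No heat is exchanged and no work is done, so the ideal-gas temperature stays constant.
Entropy is a state function; using a reversible isothermal path, ΔS_gas = nR ln(V₂/V₁) = 4.95 × 8.314 × ln(175/26.9) = 77.1 J/K.
The insulated surroundings exchange no heat, so ΔS_surr = 0 and ΔS_universe = ΔS_gas.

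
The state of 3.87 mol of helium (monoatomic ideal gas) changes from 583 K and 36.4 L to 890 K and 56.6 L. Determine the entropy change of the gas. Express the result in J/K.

Entropy is a state function: ΔS = nC_V ln(T₂/T₁) + nR ln(V₂/V₁), with C_V = 3R/2 = 12.47 J mol⁻¹ K⁻¹ for a monoatomic ideal gas.
ΔS = 3.87 × [12.47 × ln(890/583) + 8.314 × ln(56.6/36.4)] = 34.6 J/K.

ΔS = 34.6 J/K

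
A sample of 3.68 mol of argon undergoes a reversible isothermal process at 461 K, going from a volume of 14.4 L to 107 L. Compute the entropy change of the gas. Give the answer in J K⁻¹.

ΔS_gas = 61.4 J/K

For an isothermal ideal gas ΔS_gas = nR ln(V₂/V₁) = 3.68 × 8.314 × ln(107/14.4) = 61.4 J/K.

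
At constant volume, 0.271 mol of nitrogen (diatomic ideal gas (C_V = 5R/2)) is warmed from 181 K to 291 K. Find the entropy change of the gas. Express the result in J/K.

At constant volume, ΔS = nC_V ln(T₂/T₁) with C_V = 5R/2 = 20.79 J mol⁻¹ K⁻¹.
ΔS = 0.271 × 20.79 × ln(291/181) = 2.67 J/K.

ΔS = 2.67 J/K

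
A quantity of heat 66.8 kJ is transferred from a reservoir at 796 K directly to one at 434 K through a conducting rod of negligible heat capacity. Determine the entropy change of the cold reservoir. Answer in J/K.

ΔS_cold = 154 J/K

The cold reservoir gains heat Q, so ΔS_cold = +Q/T_C = 66800/434 = 154 J/K.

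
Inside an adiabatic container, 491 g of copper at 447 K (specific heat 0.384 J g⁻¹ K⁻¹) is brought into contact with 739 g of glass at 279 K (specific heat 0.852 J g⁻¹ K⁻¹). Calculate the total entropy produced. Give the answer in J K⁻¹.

ΔS_total = 17.4 J/K

Energy balance: T_f = (m₁c₁T₁ + m₂c₂T₂)/(m₁c₁ + m₂c₂) = 317.71 K.
ΔS₁ = m₁c₁ ln(T_f/T₁) = 188.544 × ln(317.71/447) = -64.37 J/K.
ΔS₂ = m₂c₂ ln(T_f/T₂) = 629.628 × ln(317.71/279) = 81.82 J/K.
ΔS_total = -64.37 + 81.82 = 17.4 J/K.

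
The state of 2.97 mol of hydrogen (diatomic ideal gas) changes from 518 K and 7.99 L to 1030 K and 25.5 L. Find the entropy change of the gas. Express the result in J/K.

ΔS = 71.1 J/K

Entropy is a state function: ΔS = nC_V ln(T₂/T₁) + nR ln(V₂/V₁), with C_V = 5R/2 = 20.79 J mol⁻¹ K⁻¹ for a diatomic ideal gas.
ΔS = 2.97 × [20.79 × ln(1030/518) + 8.314 × ln(25.5/7.99)] = 71.1 J/K.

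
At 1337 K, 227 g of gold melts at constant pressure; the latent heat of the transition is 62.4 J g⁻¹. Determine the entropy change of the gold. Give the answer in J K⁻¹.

ΔS = 10.6 J/K

Heat absorbed by the substance: Q = mL = 227 × 62.4 = 14164.8 J.
At constant T, ΔS = Q_rev/T = 14164.8 / 1337 = 10.6 J/K.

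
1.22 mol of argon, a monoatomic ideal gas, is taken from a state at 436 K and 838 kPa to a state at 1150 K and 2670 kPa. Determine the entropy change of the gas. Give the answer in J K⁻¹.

ΔS = 12.8 J/K

ΔS = nC_p ln(T₂/T₁) − nR ln(P₂/P₁), with C_p = 5R/2 = 20.79 J mol⁻¹ K⁻¹ for a monoatomic ideal gas.
ΔS = 1.22 × [20.79 × ln(1150/436) − 8.314 × ln(2670/838)] = 12.8 J/K.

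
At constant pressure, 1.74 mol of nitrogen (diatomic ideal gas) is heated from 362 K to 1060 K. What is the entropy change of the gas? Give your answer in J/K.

At constant pressure, ΔS = nC_p ln(T₂/T₁) with C_p = 7R/2 = 29.1 J mol⁻¹ K⁻¹.
ΔS = 1.74 × 29.1 × ln(1060/362) = 54.4 J/K.

ΔS = 54.4 J/K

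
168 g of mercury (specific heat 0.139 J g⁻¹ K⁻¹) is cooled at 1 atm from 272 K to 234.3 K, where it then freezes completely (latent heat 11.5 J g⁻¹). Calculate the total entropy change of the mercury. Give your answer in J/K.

ΔS = -11.7 J/K

Cooling step: ΔS₁ = m c ln(T_tr/T_i) = 168 × 0.139 × ln(234.3/272) = -3.484 J/K.
Phase change: ΔS₂ = −mL/T_tr = −168 × 11.5 / 234.3 = -8.246 J/K.
ΔS_total = (-3.484) + (-8.246) = -11.7 J/K.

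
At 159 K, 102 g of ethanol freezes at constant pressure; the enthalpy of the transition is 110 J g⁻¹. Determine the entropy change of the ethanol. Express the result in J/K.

ΔS = -70.6 J/K

Heat released by the substance: Q = −mL = −102 × 110 = −11220 J.
At constant T, ΔS = Q_rev/T = −11220 / 159 = -70.6 J/K.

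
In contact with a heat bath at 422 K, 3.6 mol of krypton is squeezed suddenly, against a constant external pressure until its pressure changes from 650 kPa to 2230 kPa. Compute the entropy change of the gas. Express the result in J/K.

Entropy is a state function, so ΔS_gas depends only on the end states.
For an isothermal ideal gas ΔS_gas = nR ln(P₁/P₂) = 3.6 × 8.314 × ln(650/2230) = -36.9 J/K.

ΔS_gas = -36.9 J/K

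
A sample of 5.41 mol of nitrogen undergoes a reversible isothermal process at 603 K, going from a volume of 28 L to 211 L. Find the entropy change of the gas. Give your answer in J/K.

For an isothermal ideal gas ΔS_gas = nR ln(V₂/V₁) = 5.41 × 8.314 × ln(211/28) = 90.8 J/K.

ΔS_gas = 90.8 J/K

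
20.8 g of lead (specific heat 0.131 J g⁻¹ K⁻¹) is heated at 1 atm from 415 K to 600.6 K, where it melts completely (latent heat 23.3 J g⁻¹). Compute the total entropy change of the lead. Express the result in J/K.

Warming step: ΔS₁ = m c ln(T_tr/T_i) = 20.8 × 0.131 × ln(600.6/415) = 1.007 J/K.
Phase change: ΔS₂ = +mL/T_tr = 20.8 × 23.3 / 600.6 = 0.8069 J/K.
ΔS_total = (1.007) + (0.8069) = 1.81 J/K.

ΔS = 1.81 J/K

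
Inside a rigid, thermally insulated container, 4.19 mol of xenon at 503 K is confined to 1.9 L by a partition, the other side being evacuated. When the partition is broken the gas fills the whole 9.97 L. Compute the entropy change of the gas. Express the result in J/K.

No heat is exchanged and no work is done, so the ideal-gas temperature stays constant.
Entropy is a state function; using a reversible isothermal path, ΔS_gas = nR ln(V₂/V₁) = 4.19 × 8.314 × ln(9.97/1.9) = 57.7 J/K.

ΔS_gas = 57.7 J/K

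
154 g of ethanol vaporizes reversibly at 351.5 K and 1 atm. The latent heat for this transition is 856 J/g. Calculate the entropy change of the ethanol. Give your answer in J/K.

Heat absorbed by the substance: Q = mL = 154 × 856 = 131824 J.
At constant T, ΔS = Q_rev/T = 131824 / 351.5 = 375 J/K.

ΔS = 375 J/K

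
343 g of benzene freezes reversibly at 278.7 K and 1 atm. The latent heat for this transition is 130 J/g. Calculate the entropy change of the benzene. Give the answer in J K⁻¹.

Heat released by the substance: Q = −mL = −343 × 130 = −44590 J.
At constant T, ΔS = Q_rev/T = −44590 / 278.7 = -160 J/K.

ΔS = -160 J/K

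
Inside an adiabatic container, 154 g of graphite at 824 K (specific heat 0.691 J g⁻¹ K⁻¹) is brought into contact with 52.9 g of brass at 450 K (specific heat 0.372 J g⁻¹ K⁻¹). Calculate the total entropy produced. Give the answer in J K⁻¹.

Energy balance: T_f = (m₁c₁T₁ + m₂c₂T₂)/(m₁c₁ + m₂c₂) = 765.63 K.
ΔS₁ = m₁c₁ ln(T_f/T₁) = 106.414 × ln(765.63/824) = -7.818 J/K.
ΔS₂ = m₂c₂ ln(T_f/T₂) = 19.6788 × ln(765.63/450) = 10.46 J/K.
ΔS_total = -7.818 + 10.46 = 2.64 J/K.

ΔS_total = 2.64 J/K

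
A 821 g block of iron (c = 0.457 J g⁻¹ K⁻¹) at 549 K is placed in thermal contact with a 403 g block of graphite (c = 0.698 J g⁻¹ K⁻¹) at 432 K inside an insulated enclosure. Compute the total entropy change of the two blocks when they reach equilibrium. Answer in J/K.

ΔS_total = 4.55 J/K

Energy balance: T_f = (m₁c₁T₁ + m₂c₂T₂)/(m₁c₁ + m₂c₂) = 498.87 K.
ΔS₁ = m₁c₁ ln(T_f/T₁) = 375.197 × ln(498.87/549) = -35.93 J/K.
ΔS₂ = m₂c₂ ln(T_f/T₂) = 281.294 × ln(498.87/432) = 40.48 J/K.
ΔS_total = -35.93 + 40.48 = 4.55 J/K.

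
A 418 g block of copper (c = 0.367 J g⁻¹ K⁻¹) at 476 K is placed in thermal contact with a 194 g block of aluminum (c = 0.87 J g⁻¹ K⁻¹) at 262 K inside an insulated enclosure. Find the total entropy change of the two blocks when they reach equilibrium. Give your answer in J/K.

Energy balance: T_f = (m₁c₁T₁ + m₂c₂T₂)/(m₁c₁ + m₂c₂) = 363.89 K.
ΔS₁ = m₁c₁ ln(T_f/T₁) = 153.406 × ln(363.89/476) = -41.2 J/K.
ΔS₂ = m₂c₂ ln(T_f/T₂) = 168.78 × ln(363.89/262) = 55.45 J/K.
ΔS_total = -41.2 + 55.45 = 14.2 J/K.

ΔS_total = 14.2 J/K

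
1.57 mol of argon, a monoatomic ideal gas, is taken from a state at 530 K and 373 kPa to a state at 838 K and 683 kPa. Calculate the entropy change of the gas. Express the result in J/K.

ΔS = nC_p ln(T₂/T₁) − nR ln(P₂/P₁), with C_p = 5R/2 = 20.79 J mol⁻¹ K⁻¹ for a monoatomic ideal gas.
ΔS = 1.57 × [20.79 × ln(838/530) − 8.314 × ln(683/373)] = 7.05 J/K.

ΔS = 7.05 J/K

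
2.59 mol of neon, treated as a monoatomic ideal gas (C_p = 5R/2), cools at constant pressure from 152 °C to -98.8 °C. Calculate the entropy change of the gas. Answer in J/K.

In kelvin: T₁ = 425.15 K, T₂ = 174.35 K. At constant pressure, ΔS = nC_p ln(T₂/T₁) with C_p = 5R/2 = 20.79 J mol⁻¹ K⁻¹.
ΔS = 2.59 × 20.79 × ln(174.35/425.15) = -48 J/K.

ΔS = -48 J/K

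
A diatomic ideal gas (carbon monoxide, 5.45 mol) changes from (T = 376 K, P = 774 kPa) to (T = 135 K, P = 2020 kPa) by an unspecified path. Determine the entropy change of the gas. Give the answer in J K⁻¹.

ΔS = nC_p ln(T₂/T₁) − nR ln(P₂/P₁), with C_p = 7R/2 = 29.1 J mol⁻¹ K⁻¹ for a diatomic ideal gas.
ΔS = 5.45 × [29.1 × ln(135/376) − 8.314 × ln(2020/774)] = -206 J/K.

ΔS = -206 J/K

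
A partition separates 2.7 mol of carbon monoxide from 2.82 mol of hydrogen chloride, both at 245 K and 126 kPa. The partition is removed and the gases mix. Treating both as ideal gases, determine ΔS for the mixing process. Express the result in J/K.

ΔS_mix = 31.8 J/K

Mole fractions: x_A = 2.7/5.52 = 0.489, x_B = 0.511.
ΔS_mix = −R(n_A ln x_A + n_B ln x_B) = −8.314 × (2.7 ln 0.489 + 2.82 ln 0.511) = 31.8 J/K.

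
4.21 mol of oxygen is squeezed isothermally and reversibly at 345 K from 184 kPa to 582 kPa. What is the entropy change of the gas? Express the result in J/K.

For an isothermal ideal gas ΔS_gas = nR ln(P₁/P₂) = 4.21 × 8.314 × ln(184/582) = -40.3 J/K.

ΔS_gas = -40.3 J/K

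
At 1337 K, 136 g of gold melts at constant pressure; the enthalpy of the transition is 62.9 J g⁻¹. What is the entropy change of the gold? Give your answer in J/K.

Heat absorbed by the substance: Q = mL = 136 × 62.9 = 8554.4 J.
At constant T, ΔS = Q_rev/T = 8554.4 / 1337 = 6.4 J/K.

ΔS = 6.4 J/K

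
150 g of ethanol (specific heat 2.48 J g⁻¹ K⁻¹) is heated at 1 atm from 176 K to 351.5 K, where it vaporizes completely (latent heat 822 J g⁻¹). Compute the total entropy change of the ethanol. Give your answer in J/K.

Warming step: ΔS₁ = m c ln(T_tr/T_i) = 150 × 2.48 × ln(351.5/176) = 257.3 J/K.
Phase change: ΔS₂ = +mL/T_tr = 150 × 822 / 351.5 = 350.8 J/K.
ΔS_total = (257.3) + (350.8) = 608 J/K.

ΔS = 608 J/K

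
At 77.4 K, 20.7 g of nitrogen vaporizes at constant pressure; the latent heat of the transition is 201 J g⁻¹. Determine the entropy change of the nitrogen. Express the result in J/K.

ΔS = 53.8 J/K

Heat absorbed by the substance: Q = mL = 20.7 × 201 = 4160.7 J.
At constant T, ΔS = Q_rev/T = 4160.7 / 77.4 = 53.8 J/K.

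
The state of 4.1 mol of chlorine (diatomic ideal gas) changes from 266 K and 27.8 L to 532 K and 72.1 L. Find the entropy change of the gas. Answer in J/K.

Entropy is a state function: ΔS = nC_V ln(T₂/T₁) + nR ln(V₂/V₁), with C_V = 5R/2 = 20.79 J mol⁻¹ K⁻¹ for a diatomic ideal gas.
ΔS = 4.1 × [20.79 × ln(532/266) + 8.314 × ln(72.1/27.8)] = 91.6 J/K.

ΔS = 91.6 J/K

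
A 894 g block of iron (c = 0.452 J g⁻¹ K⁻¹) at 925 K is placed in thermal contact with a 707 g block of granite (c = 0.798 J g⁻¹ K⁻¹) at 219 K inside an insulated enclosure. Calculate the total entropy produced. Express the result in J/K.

ΔS_total = 243 J/K

Energy balance: T_f = (m₁c₁T₁ + m₂c₂T₂)/(m₁c₁ + m₂c₂) = 513.63 K.
ΔS₁ = m₁c₁ ln(T_f/T₁) = 404.088 × ln(513.63/925) = -237.7 J/K.
ΔS₂ = m₂c₂ ln(T_f/T₂) = 564.186 × ln(513.63/219) = 480.9 J/K.
ΔS_total = -237.7 + 480.9 = 243 J/K.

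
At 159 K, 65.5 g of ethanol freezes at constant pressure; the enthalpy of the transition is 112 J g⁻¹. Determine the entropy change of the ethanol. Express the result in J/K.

ΔS = -46.1 J/K

Heat released by the substance: Q = −mL = −65.5 × 112 = −7336 J.
At constant T, ΔS = Q_rev/T = −7336 / 159 = -46.1 J/K.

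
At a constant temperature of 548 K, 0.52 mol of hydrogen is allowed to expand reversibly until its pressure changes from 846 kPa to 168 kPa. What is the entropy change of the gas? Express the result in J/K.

ΔS_gas = 6.99 J/K

For an isothermal ideal gas ΔS_gas = nR ln(P₁/P₂) = 0.52 × 8.314 × ln(846/168) = 6.99 J/K.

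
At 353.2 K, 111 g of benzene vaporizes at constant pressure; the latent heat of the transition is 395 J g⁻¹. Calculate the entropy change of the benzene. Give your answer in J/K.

Heat absorbed by the substance: Q = mL = 111 × 395 = 43845 J.
At constant T, ΔS = Q_rev/T = 43845 / 353.2 = 124 J/K.

ΔS = 124 J/K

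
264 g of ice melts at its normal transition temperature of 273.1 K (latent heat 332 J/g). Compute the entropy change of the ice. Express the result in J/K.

ΔS = 321 J/K

Heat absorbed by the substance: Q = mL = 264 × 332 = 87648 J.
At constant T, ΔS = Q_rev/T = 87648 / 273.1 = 321 J/K.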